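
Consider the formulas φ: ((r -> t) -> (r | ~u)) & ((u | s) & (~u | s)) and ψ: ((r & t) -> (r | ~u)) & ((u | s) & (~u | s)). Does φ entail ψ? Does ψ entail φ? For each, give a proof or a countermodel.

(⇒) Assume the antecedent. If s is true, the consequent reduces to true regardless of the other variables. If s is false, the antecedent cannot hold. Either way the consequent holds.

(⇐) This fails. Under r = F, u = T, s = T, t = F, the left side is false but the right side is true.

Not equivalent: only (⇒) holds.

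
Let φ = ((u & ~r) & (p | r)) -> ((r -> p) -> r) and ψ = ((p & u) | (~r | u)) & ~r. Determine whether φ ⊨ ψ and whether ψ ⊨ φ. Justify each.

Neither implication holds.

(⇒) This fails. Under u = F, r = T, p = F, the left side is true but the right side is false.

(⇐) This fails. Under u = T, r = F, p = T, the left side is false but the right side is true.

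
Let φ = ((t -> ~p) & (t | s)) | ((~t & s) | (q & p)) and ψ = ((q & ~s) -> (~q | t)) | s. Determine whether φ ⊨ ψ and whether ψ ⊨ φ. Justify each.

Neither implication holds.

(⟹) This fails. Under t = F, p = T, s = F, q = T, the left side is true but the right side is false.

(⟸) This fails. Under t = F, p = F, s = F, q = F, the left side is false but the right side is true.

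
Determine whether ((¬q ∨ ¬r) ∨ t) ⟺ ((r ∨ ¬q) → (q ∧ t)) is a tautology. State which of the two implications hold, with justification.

Converse. Assume the antecedent. If r is true, the antecedent forces (r = T, t = T, q = T), and (¬q ∨ ¬r) ∨ t holds there. If r is false, (¬q ∨ ¬r) ∨ t reduces to true regardless of the other variables. Either way (¬q ∨ ¬r) ∨ t holds.

Forward direction. This fails. Under r = F, t = F, q = F, the left side is true but the right side is false.

Not equivalent: only (⇐) holds.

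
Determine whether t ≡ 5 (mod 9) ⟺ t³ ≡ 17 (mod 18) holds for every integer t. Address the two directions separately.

Neither direction holds.

(⇒) This fails: take t = 14. Then 14 ≡ 5 (mod 9), but 14³ = 2744 ≡ 8 (mod 18), not 17.

(⇐) This fails: take t = 11. Then 11³ = 1331 ≡ 17 (mod 18), yet 11 ≡ 2 (mod 9), not 5.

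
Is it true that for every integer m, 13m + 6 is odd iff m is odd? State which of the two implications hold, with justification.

Both directions hold; the statement is true.

Converse. Suppose m is odd; write m = 2j + 1. Then 13m + 6 = 13·(2j + 1) + 6 = 2·13j + 19, which is odd.

Forward direction. Suppose 13m + 6 is odd. Since 13 is odd, 13m and m have the same parity, so 13m + 6 ≡ m + 6 (mod 2). As 6 is even, 13m + 6 is odd exactly when m is odd. Thus m is odd.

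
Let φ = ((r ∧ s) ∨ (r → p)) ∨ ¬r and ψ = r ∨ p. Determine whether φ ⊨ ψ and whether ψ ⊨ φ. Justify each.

Neither direction holds.

[⇒] This fails. Under r = F, p = F, s = F, the left side is true but the right side is false.

[⇐] This fails. Under r = T, p = F, s = F, the left side is false but the right side is true.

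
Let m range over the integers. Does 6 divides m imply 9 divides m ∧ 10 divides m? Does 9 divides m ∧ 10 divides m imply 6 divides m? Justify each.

Converse. Suppose 9 ∣ m and 10 ∣ m. Any common multiple of 9 and 10 is a multiple of their lcm; here gcd(9, 10) = 1, so lcm(9, 10) = 9·10 = 90, so 90 ∣ m. Since 6 ∣ 90, it follows that 6 ∣ m.

Forward direction. This fails: take m = 6. Certainly 6 ∣ 6, but 9 ∤ 6.

Only the converse holds.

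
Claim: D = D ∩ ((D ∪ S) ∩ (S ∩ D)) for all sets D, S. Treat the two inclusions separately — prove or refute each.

(⟸) Let x ∈ D ∩ ((D ∪ S) ∩ (S ∩ D)). Then x ∈ D ∩ S, from which x ∈ D.

(⟹) This inclusion fails. Take D = {1}, S = ∅; then 1 ∈ D but 1 ∉ D ∩ ((D ∪ S) ∩ (S ∩ D)).

(⊆) fails; (⊇) holds.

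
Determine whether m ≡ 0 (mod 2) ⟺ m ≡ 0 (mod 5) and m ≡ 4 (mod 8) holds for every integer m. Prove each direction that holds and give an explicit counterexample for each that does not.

Not equivalent: only (⇐) holds.

[⇒] This fails: m = 0 gives 0 ≡ 0 (mod 2) but 0 ≡ 0 (mod 8), so the conjunction on the right does not hold.

[⇐] Conversely, if m ≡ 0 (mod 5) and m ≡ 4 (mod 8), then by the Chinese remainder theorem m ≡ 20 (mod 40). Since 20 ≡ 0 (mod 2) and 2 ∣ 40, we get m ≡ 0 (mod 2).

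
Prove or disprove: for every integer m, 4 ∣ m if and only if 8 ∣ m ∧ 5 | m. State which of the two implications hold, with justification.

(⇒) This fails: take m = 4. Certainly 4 ∣ 4, but 8 ∤ 4.

(⇐) Suppose 8 ∣ m and 5 ∣ m. Any common multiple of 8 and 5 is a multiple of their lcm; here gcd(8, 5) = 1, so lcm(8, 5) = 8·5 = 40, so 40 ∣ m. Since 4 ∣ 40, it follows that 4 ∣ m.

Not equivalent: only (⇐) holds.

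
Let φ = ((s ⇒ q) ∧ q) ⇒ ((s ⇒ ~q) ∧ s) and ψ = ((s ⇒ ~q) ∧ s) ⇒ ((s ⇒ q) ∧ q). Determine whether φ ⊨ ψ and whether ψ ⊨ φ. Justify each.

Neither direction holds.

(⟹) This fails. Under s = T, q = F, the left side is true but the right side is false.

(⟸) This fails. Under s = F, q = T, the left side is false but the right side is true.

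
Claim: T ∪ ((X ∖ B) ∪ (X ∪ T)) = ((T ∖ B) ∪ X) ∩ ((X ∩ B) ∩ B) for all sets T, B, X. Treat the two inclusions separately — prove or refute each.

Only the reverse inclusion holds.

(⟸) Let x ∈ ((T ∖ B) ∪ X) ∩ ((X ∩ B) ∩ B). Then either x ∈ B ∩ X and x ∉ T; or x ∈ T ∩ B ∩ X. In each case x ∈ T ∪ ((X ∖ B) ∪ (X ∪ T)), so ((T ∖ B) ∪ X) ∩ ((X ∩ B) ∩ B) ⊆ T ∪ ((X ∖ B) ∪ (X ∪ T)).

(⟹) This inclusion fails. Take T = {1}, B = ∅, X = ∅; then 1 ∈ T ∪ ((X ∖ B) ∪ (X ∪ T)) but 1 ∉ ((T ∖ B) ∪ X) ∩ ((X ∩ B) ∩ B).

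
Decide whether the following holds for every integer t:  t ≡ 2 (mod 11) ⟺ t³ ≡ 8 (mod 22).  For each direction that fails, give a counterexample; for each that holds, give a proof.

(⇒) This fails: take t = 13. Then 13 ≡ 2 (mod 11), but 13³ = 2197 ≡ 19 (mod 22), not 8.

(⇐) Conversely, the residues r modulo 22 with r³ ≡ 8 (mod 22) are exactly {2}, and each is ≡ 2 (mod 11).

The forward direction fails; the converse holds.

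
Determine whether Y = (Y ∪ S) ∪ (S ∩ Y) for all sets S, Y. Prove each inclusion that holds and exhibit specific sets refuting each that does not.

(⟹) Let x ∈ Y. Then either x ∈ Y and x ∉ S; or x ∈ S ∩ Y. In each case x ∈ (Y ∪ S) ∪ (S ∩ Y), so Y ⊆ (Y ∪ S) ∪ (S ∩ Y).

(⟸) This inclusion fails. Take S = {1}, Y = ∅; then 1 ∈ (Y ∪ S) ∪ (S ∩ Y) but 1 ∉ Y.

(⊆) holds; (⊇) fails.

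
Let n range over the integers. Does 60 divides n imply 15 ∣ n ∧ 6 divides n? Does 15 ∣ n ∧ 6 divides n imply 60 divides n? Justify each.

(→) If 60 ∣ n, write n = 60q. Since 60 = 4·15, n = 15·(4q), so 15 ∣ n; and since 60 = 10·6, n = 6·(10q), so 6 ∣ n.

(←) This fails: take n = 30. Both 15 ∣ 30 and 6 ∣ 30, yet 30 is not a multiple of 60 (since 30 = 0·60 + 30), so 60 ∤ 30.

(⇒) holds; (⇐) fails.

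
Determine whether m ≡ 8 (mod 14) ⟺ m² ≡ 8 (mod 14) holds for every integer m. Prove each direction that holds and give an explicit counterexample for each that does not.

(⟹) Suppose m ≡ 8 (mod 14). Write m = 14j + 8. Then (14j + 8)² = 196j² + 224j + 64 = 14(14j² + 16j + 4) + 8, so m² ≡ 8 (mod 14).

(⟸) This fails: take m = 6. Then 6² = 36 ≡ 8 (mod 14), yet 6 ≡ 6 (mod 14), not 8.

Only the forward implication holds.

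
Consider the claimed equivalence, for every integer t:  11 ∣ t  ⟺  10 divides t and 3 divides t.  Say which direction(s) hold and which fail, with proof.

Forward direction. This fails: take t = 11. Certainly 11 ∣ 11, but 10 ∤ 11.

Converse. This fails: take t = 30. Both 10 ∣ 30 and 3 ∣ 30, yet 30 is not a multiple of 11 (since 30 = 2·11 + 8), so 11 ∤ 30.

Neither implication holds.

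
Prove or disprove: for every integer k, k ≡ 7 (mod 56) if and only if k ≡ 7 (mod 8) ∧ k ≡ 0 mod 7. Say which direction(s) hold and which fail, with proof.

(⇐) If k ≡ 7 (mod 8) and k ≡ 0 (mod 7), then by the Chinese remainder theorem k ≡ 7 (mod 56). This is exactly k ≡ 7 (mod 56).

(⇒) Suppose k ≡ 7 (mod 56); write k = 56j + 7. Since 8 ∣ 56, reducing mod 8 gives k ≡ 7 (mod 8); since 7 ∣ 56, reducing mod 7 gives k ≡ 7 ≡ 0 (mod 7).

Both directions hold.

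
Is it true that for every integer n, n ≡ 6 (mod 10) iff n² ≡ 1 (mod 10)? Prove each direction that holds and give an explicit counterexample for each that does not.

(→) This fails: take n = 6. Then 6 ≡ 6 (mod 10), but 6² = 36 ≡ 6 (mod 10), not 1.

(←) This fails: take n = 1. Then 1² = 1 ≡ 1 (mod 10), yet 1 ≡ 1 (mod 10), not 6.

Neither direction holds.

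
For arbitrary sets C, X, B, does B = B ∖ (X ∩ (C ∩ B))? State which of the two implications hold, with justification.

Only the reverse inclusion holds.

(⊇) Let x ∈ B ∖ (X ∩ (C ∩ B)). Then either x ∈ B and x ∉ C, X; or x ∈ C ∩ B and x ∉ X; or x ∈ X ∩ B and x ∉ C. In each case x ∈ B, so B ∖ (X ∩ (C ∩ B)) ⊆ B.

(⊆) This inclusion fails. Take C = {1}, X = {1}, B = {1}; then 1 ∈ B but 1 ∉ B ∖ (X ∩ (C ∩ B)).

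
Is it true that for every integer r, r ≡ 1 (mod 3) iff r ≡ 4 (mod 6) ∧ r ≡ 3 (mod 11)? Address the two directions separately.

Only the converse holds.

(⟹) This fails: r = 1 gives 1 ≡ 1 (mod 3) but 1 ≡ 1 (mod 6), so the conjunction on the right does not hold.

(⟸) Conversely, if r ≡ 4 (mod 6) and r ≡ 3 (mod 11), then by the Chinese remainder theorem r ≡ 58 (mod 66). Since 58 ≡ 1 (mod 3) and 3 ∣ 66, we get r ≡ 1 (mod 3).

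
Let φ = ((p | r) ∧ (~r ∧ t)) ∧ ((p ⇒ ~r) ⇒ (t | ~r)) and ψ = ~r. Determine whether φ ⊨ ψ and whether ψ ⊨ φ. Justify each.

Not equivalent: only (⇒) holds.

[⇒] Assume the antecedent. If r is true, the antecedent cannot hold. If r is false, ~r reduces to true regardless of the other variables. Either way ~r holds.

[⇐] This fails. Under r = F, p = F, t = F, the left side is false but the right side is true.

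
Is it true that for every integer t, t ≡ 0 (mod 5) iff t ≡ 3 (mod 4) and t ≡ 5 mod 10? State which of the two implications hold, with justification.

(⟹) This fails: t = 0 gives 0 ≡ 0 (mod 5) but 0 ≡ 0 (mod 4), so the conjunction on the right does not hold.

(⟸) Conversely, if t ≡ 3 (mod 4) and t ≡ 5 (mod 10), then by the Chinese remainder theorem t ≡ 15 (mod 20). Since 15 ≡ 0 (mod 5) and 5 ∣ 20, we get t ≡ 0 (mod 5).

Not equivalent: only (⇐) holds.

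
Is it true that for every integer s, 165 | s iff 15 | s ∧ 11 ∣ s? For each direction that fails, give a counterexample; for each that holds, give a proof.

Both directions hold; the statement is true.

(←) Suppose 15 ∣ s and 11 ∣ s. Any common multiple of 15 and 11 is a multiple of their lcm; here gcd(15, 11) = 1, so lcm(15, 11) = 15·11 = 165, so 165 ∣ s.

(→) If 165 ∣ s, write s = 165q. Since 165 = 11·15, s = 15·(11q), so 15 ∣ s; and since 165 = 15·11, s = 11·(15q), so 11 ∣ s.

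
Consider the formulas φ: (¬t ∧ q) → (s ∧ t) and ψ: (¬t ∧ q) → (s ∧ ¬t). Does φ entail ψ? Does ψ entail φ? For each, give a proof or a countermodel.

[⇒] Assume the antecedent. If q is true, the antecedent forces (q = T, s = F, t = T) or (q = T, s = T, t = T), and (¬t ∧ q) → (s ∧ ¬t) holds there. If q is false, (¬t ∧ q) → (s ∧ ¬t) reduces to true regardless of the other variables. Either way (¬t ∧ q) → (s ∧ ¬t) holds.

[⇐] This fails. Under q = T, s = T, t = F, the left side is false but the right side is true.

The forward direction holds; the converse fails.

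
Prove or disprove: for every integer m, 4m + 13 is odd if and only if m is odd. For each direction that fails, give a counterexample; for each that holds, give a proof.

(→) This fails: take m = 0. Then 4m + 13 = 13, which is odd, yet m = 0 is even, not odd.

(←) Suppose m is odd. Since 4 is even, 4m is even for every m, so 4m + 13 has the same parity as 13, which is odd. Hence 4m + 13 is odd.

The forward direction fails; the converse holds.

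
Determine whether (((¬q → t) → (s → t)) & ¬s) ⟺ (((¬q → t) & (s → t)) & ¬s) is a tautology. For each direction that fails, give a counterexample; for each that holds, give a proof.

Not equivalent: only (⇐) holds.

(←) Assume the antecedent. If s is true, the antecedent cannot hold. If s is false, ((¬q → t) → (s → t)) & ¬s reduces to true regardless of the other variables. Either way ((¬q → t) → (s → t)) & ¬s holds.

(→) This fails. Under s = F, q = F, t = F, the left side is true but the right side is false.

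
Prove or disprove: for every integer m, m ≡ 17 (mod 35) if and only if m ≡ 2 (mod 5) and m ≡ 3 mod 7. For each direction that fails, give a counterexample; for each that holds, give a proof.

Both directions hold.

[⇒] Suppose m ≡ 17 (mod 35); write m = 35j + 17. Since 5 ∣ 35, reducing mod 5 gives m ≡ 17 ≡ 2 (mod 5); since 7 ∣ 35, reducing mod 7 gives m ≡ 17 ≡ 3 (mod 7).

[⇐] Conversely, if m ≡ 2 (mod 5) and m ≡ 3 (mod 7), then by the Chinese remainder theorem m ≡ 17 (mod 35). This is exactly m ≡ 17 (mod 35).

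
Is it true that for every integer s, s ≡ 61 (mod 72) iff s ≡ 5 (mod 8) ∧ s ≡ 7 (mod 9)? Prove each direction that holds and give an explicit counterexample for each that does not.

Both implications hold.

[⇐] If s ≡ 5 (mod 8) and s ≡ 7 (mod 9), then by the Chinese remainder theorem s ≡ 61 (mod 72). This is exactly s ≡ 61 (mod 72).

[⇒] Suppose s ≡ 61 (mod 72); write s = 72j + 61. Since 8 ∣ 72, reducing mod 8 gives s ≡ 61 ≡ 5 (mod 8); since 9 ∣ 72, reducing mod 9 gives s ≡ 61 ≡ 7 (mod 9).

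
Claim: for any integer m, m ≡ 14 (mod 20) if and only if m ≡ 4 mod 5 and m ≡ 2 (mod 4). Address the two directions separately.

(⟹) Suppose m ≡ 14 (mod 20); write m = 20j + 14. Since 5 ∣ 20, reducing mod 5 gives m ≡ 14 ≡ 4 (mod 5); since 4 ∣ 20, reducing mod 4 gives m ≡ 14 ≡ 2 (mod 4).

(⟸) Conversely, if m ≡ 4 (mod 5) and m ≡ 2 (mod 4), then by the Chinese remainder theorem m ≡ 14 (mod 20). This is exactly m ≡ 14 (mod 20).

Both implications hold.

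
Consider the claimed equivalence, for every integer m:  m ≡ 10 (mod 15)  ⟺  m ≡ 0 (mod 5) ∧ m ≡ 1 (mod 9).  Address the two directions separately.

The forward direction fails; the converse holds.

(→) This fails: m = 40 gives 40 ≡ 10 (mod 15) but 40 ≡ 4 (mod 9), so the conjunction on the right does not hold.

(←) Conversely, if m ≡ 0 (mod 5) and m ≡ 1 (mod 9), then by the Chinese remainder theorem m ≡ 10 (mod 45). Since 10 ≡ 10 (mod 15) and 15 ∣ 45, we get m ≡ 10 (mod 15).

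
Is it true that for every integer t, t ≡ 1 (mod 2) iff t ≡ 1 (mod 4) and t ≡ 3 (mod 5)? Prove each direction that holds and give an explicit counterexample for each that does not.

Forward direction. This fails: t = 1 gives 1 ≡ 1 (mod 2) but 1 ≡ 1 (mod 5), so the conjunction on the right does not hold.

Converse. If t ≡ 1 (mod 4) and t ≡ 3 (mod 5), then by the Chinese remainder theorem t ≡ 13 (mod 20). Since 13 ≡ 1 (mod 2) and 2 ∣ 20, we get t ≡ 1 (mod 2).

The forward direction fails; the converse holds.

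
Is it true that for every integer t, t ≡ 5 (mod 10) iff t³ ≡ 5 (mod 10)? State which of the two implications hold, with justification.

[⇒] Suppose t ≡ 5 (mod 10). Write t = 10j + 5. Then (10j + 5)³ = 1000j³ + 1500j² + 750j + 125 = 10(100j³ + 150j² + 75j + 12) + 5, so t³ ≡ 5 (mod 10).

[⇐] For the converse, argue contrapositively. If t ≢ 5 (mod 10), then t is congruent to one of 0, 1, 2, 3, 4, 6, 7, 8, 9 modulo 10, and these give t³ ≡ 0, 1, 8, 7, 4, 6, 3, 2, 9 respectively — never 5.

Both implications hold.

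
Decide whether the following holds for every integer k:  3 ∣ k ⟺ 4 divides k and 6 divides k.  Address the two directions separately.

Only the reverse direction holds.

(⇒) This fails: take k = 3. Certainly 3 ∣ 3, but 4 ∤ 3.

(⇐) Suppose 4 ∣ k and 6 ∣ k. Any common multiple of 4 and 6 is a multiple of their lcm; here lcm(4, 6) = 4·6/gcd(4, 6) = 24/2 = 12, so 12 ∣ k. Since 3 ∣ 12, it follows that 3 ∣ k.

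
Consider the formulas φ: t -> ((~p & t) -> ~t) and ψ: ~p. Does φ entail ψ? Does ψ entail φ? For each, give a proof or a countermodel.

Neither direction holds.

Forward direction. This fails. Under t = F, p = T, the left side is true but the right side is false.

Converse. This fails. Under t = T, p = F, the left side is false but the right side is true.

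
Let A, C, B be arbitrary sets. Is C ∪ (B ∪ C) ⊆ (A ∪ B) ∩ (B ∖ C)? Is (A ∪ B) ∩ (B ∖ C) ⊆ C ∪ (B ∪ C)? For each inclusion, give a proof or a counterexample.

Forward inclusion. This inclusion fails. Take A = ∅, C = {1}, B = ∅; then 1 ∈ C ∪ (B ∪ C) but 1 ∉ (A ∪ B) ∩ (B ∖ C).

Reverse inclusion. Let x ∈ (A ∪ B) ∩ (B ∖ C). Then either x ∈ B and x ∉ A, C; or x ∈ A ∩ B and x ∉ C. In each case x ∈ C ∪ (B ∪ C), so (A ∪ B) ∩ (B ∖ C) ⊆ C ∪ (B ∪ C).

The sets are not equal: only the reverse inclusion holds.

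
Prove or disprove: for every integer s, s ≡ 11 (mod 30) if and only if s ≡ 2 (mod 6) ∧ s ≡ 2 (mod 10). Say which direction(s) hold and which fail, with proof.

(⟹) This fails: s = 11 gives 11 ≡ 11 (mod 30) but 11 ≡ 5 (mod 6), so the conjunction on the right does not hold.

(⟸) This fails: s = 2 satisfies both congruences on the right (2 ≡ 2 mod 6 and 2 ≡ 2 mod 10) yet 2 ≡ 2 (mod 30), not 11.

Neither direction holds.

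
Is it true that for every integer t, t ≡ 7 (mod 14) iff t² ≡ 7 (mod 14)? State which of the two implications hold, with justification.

Forward direction. Suppose t ≡ 7 (mod 14). Write t = 14j + 7. Then (14j + 7)² = 196j² + 196j + 49 = 14(14j² + 14j + 3) + 7, so t² ≡ 7 (mod 14).

Converse. Suppose t² ≡ 7 (mod 14). The only residue r in {0, …, 13} with r² ≡ 7 (mod 14) is r = 7, so t ≡ 7 (mod 14).

Equivalent; both directions hold.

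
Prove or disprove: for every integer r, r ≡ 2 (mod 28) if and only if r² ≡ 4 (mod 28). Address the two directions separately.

[⇒] Suppose r ≡ 2 (mod 28). Write r = 28j + 2. Then (28j + 2)² = 784j² + 112j + 4 = 28(28j² + 4j) + 4, so r² ≡ 4 (mod 28).

[⇐] This fails: take r = 12. Then 12² = 144 ≡ 4 (mod 28), yet 12 ≡ 12 (mod 28), not 2.

Only the forward direction holds.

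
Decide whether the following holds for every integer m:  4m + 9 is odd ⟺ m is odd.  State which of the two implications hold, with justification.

Only the converse holds.

[⇒] This fails: take m = 2. Then 4m + 9 = 17, which is odd, yet m = 2 is even, not odd.

[⇐] Suppose m is odd. Since 4 is even, 4m is even for every m, so 4m + 9 has the same parity as 9, which is odd. Hence 4m + 9 is odd.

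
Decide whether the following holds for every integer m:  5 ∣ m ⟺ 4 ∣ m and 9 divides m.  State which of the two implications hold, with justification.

(⟹) This fails: take m = 5. Certainly 5 ∣ 5, but 4 ∤ 5.

(⟸) This fails: take m = 36. Both 4 ∣ 36 and 9 ∣ 36, yet 36 is not a multiple of 5 (since 36 = 7·5 + 1), so 5 ∤ 36.

Neither direction holds.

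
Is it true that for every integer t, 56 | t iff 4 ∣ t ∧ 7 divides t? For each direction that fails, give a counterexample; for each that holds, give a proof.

Forward direction. If 56 ∣ t, write t = 56q. Since 56 = 14·4, t = 4·(14q), so 4 ∣ t; and since 56 = 8·7, t = 7·(8q), so 7 ∣ t.

Converse. This fails: take t = 28. Both 4 ∣ 28 and 7 ∣ 28, yet 28 is not a multiple of 56 (since 28 = 0·56 + 28), so 56 ∤ 28.

Not equivalent: only (⇒) holds.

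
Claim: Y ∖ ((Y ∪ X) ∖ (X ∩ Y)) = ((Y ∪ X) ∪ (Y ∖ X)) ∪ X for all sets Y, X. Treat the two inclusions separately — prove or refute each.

Only the forward inclusion holds.

(⊆) Let x ∈ Y ∖ ((Y ∪ X) ∖ (X ∩ Y)). Then x ∈ Y ∩ X, from which x ∈ ((Y ∪ X) ∪ (Y ∖ X)) ∪ X.

(⊇) This inclusion fails. Take Y = {1}, X = ∅; then 1 ∈ ((Y ∪ X) ∪ (Y ∖ X)) ∪ X but 1 ∉ Y ∖ ((Y ∪ X) ∖ (X ∩ Y)).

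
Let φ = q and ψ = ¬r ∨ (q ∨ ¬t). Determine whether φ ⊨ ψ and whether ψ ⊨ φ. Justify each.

Forward direction. Assume the antecedent. If q is true, ¬r ∨ (q ∨ ¬t) reduces to true regardless of the other variables. If q is false, the antecedent cannot hold. Either way ¬r ∨ (q ∨ ¬t) holds.

Converse. This fails. Under q = F, t = F, r = F, the left side is false but the right side is true.

Only the forward implication holds.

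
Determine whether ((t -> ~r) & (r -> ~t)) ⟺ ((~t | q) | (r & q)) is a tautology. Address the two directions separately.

(⟹) This fails. Under r = F, q = F, t = T, the left side is true but the right side is false.

(⟸) This fails. Under r = T, q = T, t = T, the left side is false but the right side is true.

Neither implication holds.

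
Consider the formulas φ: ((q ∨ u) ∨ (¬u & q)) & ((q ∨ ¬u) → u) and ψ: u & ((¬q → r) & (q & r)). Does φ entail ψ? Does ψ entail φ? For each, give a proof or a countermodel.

Only the converse holds.

(⇒) This fails. Under q = F, u = T, r = F, the left side is true but the right side is false.

(⇐) Assume the antecedent. If q is true, the antecedent forces (q = T, u = T, r = T), and the consequent holds there. If q is false, the antecedent cannot hold. Either way the consequent holds.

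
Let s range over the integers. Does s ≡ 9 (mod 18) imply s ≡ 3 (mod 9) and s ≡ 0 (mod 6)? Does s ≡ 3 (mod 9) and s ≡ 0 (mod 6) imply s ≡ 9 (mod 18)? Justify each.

(⇒) This fails: s = 9 gives 9 ≡ 9 (mod 18) but 9 ≡ 0 (mod 9), so the conjunction on the right does not hold.

(⇐) This fails: s = 12 satisfies both congruences on the right (12 ≡ 3 mod 9 and 12 ≡ 0 mod 6) yet 12 ≡ 12 (mod 18), not 9.

Neither direction holds.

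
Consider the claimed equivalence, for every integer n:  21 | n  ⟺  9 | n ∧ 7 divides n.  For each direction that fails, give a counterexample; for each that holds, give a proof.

Not equivalent: only (⇐) holds.

[⇒] This fails: take n = 21. Certainly 21 ∣ 21, but 9 ∤ 21.

[⇐] Suppose 9 ∣ n and 7 ∣ n. Any common multiple of 9 and 7 is a multiple of their lcm; here gcd(9, 7) = 1, so lcm(9, 7) = 9·7 = 63, so 63 ∣ n. Since 21 ∣ 63, it follows that 21 ∣ n.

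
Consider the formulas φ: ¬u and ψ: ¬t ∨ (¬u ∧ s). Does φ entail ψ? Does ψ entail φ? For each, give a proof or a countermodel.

Both directions fail.

[⇒] This fails. Under u = F, t = T, s = F, the left side is true but the right side is false.

[⇐] This fails. Under u = T, t = F, s = F, the left side is false but the right side is true.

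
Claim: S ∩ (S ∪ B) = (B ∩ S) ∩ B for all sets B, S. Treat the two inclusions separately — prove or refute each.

(⟹) This inclusion fails. Take B = ∅, S = {1}; then 1 ∈ S ∩ (S ∪ B) but 1 ∉ (B ∩ S) ∩ B.

(⟸) Let x ∈ (B ∩ S) ∩ B. Then x ∈ B ∩ S, from which x ∈ S ∩ (S ∪ B).

Only the reverse inclusion holds.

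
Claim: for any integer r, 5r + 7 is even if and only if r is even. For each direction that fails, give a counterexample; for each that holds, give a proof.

(⇒) This fails: r = 7 gives 5r + 7 = 42, which is even, but 7 is odd, not even.

(⇐) This also fails: r = 0 is even, but 5r + 7 = 7 is odd, not even.

Both directions fail.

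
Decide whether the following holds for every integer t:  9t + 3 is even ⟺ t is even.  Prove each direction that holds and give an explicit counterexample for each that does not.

[⇒] This fails: t = 3 gives 9t + 3 = 30, which is even, but 3 is odd, not even.

[⇐] This also fails: t = 6 is even, but 9t + 3 = 57 is odd, not even.

(⇒) fails and (⇐) fails.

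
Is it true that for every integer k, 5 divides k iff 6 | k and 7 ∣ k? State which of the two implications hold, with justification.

Neither implication holds.

(⇒) This fails: take k = 5. Certainly 5 ∣ 5, but 6 ∤ 5.

(⇐) This fails: take k = 42. Both 6 ∣ 42 and 7 ∣ 42, yet 42 is not a multiple of 5 (since 42 = 8·5 + 2), so 5 ∤ 42.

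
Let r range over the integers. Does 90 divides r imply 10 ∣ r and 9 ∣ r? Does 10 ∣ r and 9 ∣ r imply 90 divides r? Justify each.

(⇐) Suppose 10 ∣ r and 9 ∣ r. Any common multiple of 10 and 9 is a multiple of their lcm; here gcd(10, 9) = 1, so lcm(10, 9) = 10·9 = 90, so 90 ∣ r.

(⇒) If 90 ∣ r, write r = 90q. Since 90 = 9·10, r = 10·(9q), so 10 ∣ r; and since 90 = 10·9, r = 9·(10q), so 9 ∣ r.

Both directions hold; the statement is true.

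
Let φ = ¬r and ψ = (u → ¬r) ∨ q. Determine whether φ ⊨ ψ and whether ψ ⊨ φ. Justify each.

Not equivalent: only (⇒) holds.

[⇒] Assume the antecedent. If r is true, the antecedent cannot hold. If r is false, (u → ¬r) ∨ q reduces to true regardless of the other variables. Either way (u → ¬r) ∨ q holds.

[⇐] This fails. Under r = T, u = F, q = F, the left side is false but the right side is true.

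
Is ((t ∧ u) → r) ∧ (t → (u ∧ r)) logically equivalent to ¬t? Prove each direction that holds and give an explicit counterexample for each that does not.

Forward direction. This fails. Under t = T, r = T, u = T, the left side is true but the right side is false.

Converse. Assume the antecedent. If t is true, the antecedent cannot hold. If t is false, ((t ∧ u) → r) ∧ (t → (u ∧ r)) reduces to true regardless of the other variables. Either way ((t ∧ u) → r) ∧ (t → (u ∧ r)) holds.

Only the converse holds.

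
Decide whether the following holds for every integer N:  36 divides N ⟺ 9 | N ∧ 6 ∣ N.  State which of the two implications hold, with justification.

(→) If 36 ∣ N, write N = 36q. Since 36 = 4·9, N = 9·(4q), so 9 ∣ N; and since 36 = 6·6, N = 6·(6q), so 6 ∣ N.

(←) This fails: take N = 18. Both 9 ∣ 18 and 6 ∣ 18, yet 18 is not a multiple of 36 (since 18 = 0·36 + 18), so 36 ∤ 18.

(⇒) holds; (⇐) fails.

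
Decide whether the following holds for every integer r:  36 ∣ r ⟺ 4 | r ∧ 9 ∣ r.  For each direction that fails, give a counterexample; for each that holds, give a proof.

The biconditional holds.

[⇐] Suppose 4 ∣ r and 9 ∣ r. Any common multiple of 4 and 9 is a multiple of their lcm; here gcd(4, 9) = 1, so lcm(4, 9) = 4·9 = 36, so 36 ∣ r.

[⇒] If 36 ∣ r, write r = 36q. Since 36 = 9·4, r = 4·(9q), so 4 ∣ r; and since 36 = 4·9, r = 9·(4q), so 9 ∣ r.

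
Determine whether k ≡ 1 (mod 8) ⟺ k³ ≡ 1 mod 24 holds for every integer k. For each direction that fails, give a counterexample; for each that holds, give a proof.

Only the reverse direction holds.

(⇒) This fails: take k = 9. Then 9 ≡ 1 (mod 8), but 9³ = 729 ≡ 9 (mod 24), not 1.

(⇐) Conversely, the residues r modulo 24 with r³ ≡ 1 (mod 24) are exactly {1}, and each is ≡ 1 (mod 8).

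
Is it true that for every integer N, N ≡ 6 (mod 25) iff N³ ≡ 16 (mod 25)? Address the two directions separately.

(⇒) Suppose N ≡ 6 (mod 25). Write N = 25j + 6. Then (25j + 6)³ = 15625j³ + 11250j² + 2700j + 216 = 25(625j³ + 450j² + 108j + 8) + 16, so N³ ≡ 16 (mod 25).

(⇐) Conversely, suppose N³ ≡ 16 (mod 25). The only residue r in {0, …, 24} with r³ ≡ 16 (mod 25) is r = 6, so N ≡ 6 (mod 25).

Both directions hold.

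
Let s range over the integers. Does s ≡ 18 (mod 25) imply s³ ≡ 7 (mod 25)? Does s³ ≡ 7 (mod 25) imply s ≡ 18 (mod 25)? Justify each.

(→) Suppose s ≡ 18 (mod 25). Write s = 25j + 18. Then (25j + 18)³ = 15625j³ + 33750j² + 24300j + 5832 = 25(625j³ + 1350j² + 972j + 233) + 7, so s³ ≡ 7 (mod 25).

(←) Conversely, suppose s³ ≡ 7 (mod 25). The only residue r in {0, …, 24} with r³ ≡ 7 (mod 25) is r = 18, so s ≡ 18 (mod 25).

Both directions hold.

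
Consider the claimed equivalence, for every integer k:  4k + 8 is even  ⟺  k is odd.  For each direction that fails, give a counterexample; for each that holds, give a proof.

(⇒) fails; (⇐) holds.

[⇒] This fails: take k = 0. Then 4k + 8 = 8, which is even, yet k = 0 is even, not odd.

[⇐] Suppose k is odd. Since 4 is even, 4k is even for every k, so 4k + 8 has the same parity as 8, which is even. Hence 4k + 8 is even.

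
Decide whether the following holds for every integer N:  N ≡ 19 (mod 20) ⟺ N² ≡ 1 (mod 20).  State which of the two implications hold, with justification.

[⇐] This fails: take N = 1. Then 1² = 1 ≡ 1 (mod 20), yet 1 ≡ 1 (mod 20), not 19.

[⇒] Suppose N ≡ 19 (mod 20). Write N = 20j + 19. Then (20j + 19)² = 400j² + 760j + 361 = 20(20j² + 38j + 18) + 1, so N² ≡ 1 (mod 20).

Only the forward direction holds.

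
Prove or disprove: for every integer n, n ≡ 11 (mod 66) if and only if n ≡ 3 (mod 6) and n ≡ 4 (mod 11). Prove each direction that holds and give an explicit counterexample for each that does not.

Both directions fail.

(→) This fails: n = 11 gives 11 ≡ 11 (mod 66) but 11 ≡ 5 (mod 6), so the conjunction on the right does not hold.

(←) This fails: n = 15 satisfies both congruences on the right (15 ≡ 3 mod 6 and 15 ≡ 4 mod 11) yet 15 ≡ 15 (mod 66), not 11.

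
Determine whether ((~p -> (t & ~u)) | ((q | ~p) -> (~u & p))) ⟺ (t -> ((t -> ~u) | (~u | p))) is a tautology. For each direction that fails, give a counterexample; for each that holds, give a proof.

Not equivalent: only (⇒) holds.

Converse. This fails. Under u = F, p = F, q = F, t = F, the left side is false but the right side is true.

Forward direction. Assume the antecedent. If p is true, t -> ((t -> ~u) | (~u | p)) reduces to true regardless of the other variables. If p is false, the antecedent forces (u = F, p = F, q = F, t = T) or (u = F, p = F, q = T, t = T), and t -> ((t -> ~u) | (~u | p)) holds there. Either way t -> ((t -> ~u) | (~u | p)) holds.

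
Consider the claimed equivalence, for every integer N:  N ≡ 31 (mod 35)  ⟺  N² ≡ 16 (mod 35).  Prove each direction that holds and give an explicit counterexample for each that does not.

The forward direction holds; the converse fails.

(←) This fails: take N = 4. Then 4² = 16 ≡ 16 (mod 35), yet 4 ≡ 4 (mod 35), not 31.

(→) Suppose N ≡ 31 (mod 35). Write N = 35j + 31. Then (35j + 31)² = 1225j² + 2170j + 961 = 35(35j² + 62j + 27) + 16, so N² ≡ 16 (mod 35).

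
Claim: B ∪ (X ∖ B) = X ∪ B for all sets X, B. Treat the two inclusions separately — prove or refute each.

(⟹) Let x ∈ B ∪ (X ∖ B). Then either x ∈ X and x ∉ B; or x ∈ B and x ∉ X; or x ∈ X ∩ B. In each case x ∈ X ∪ B, so B ∪ (X ∖ B) ⊆ X ∪ B.

(⟸) Let x ∈ X ∪ B. Then either x ∈ X and x ∉ B; or x ∈ B and x ∉ X; or x ∈ X ∩ B. In each case x ∈ B ∪ (X ∖ B), so X ∪ B ⊆ B ∪ (X ∖ B).

Both inclusions hold; the sets are equal.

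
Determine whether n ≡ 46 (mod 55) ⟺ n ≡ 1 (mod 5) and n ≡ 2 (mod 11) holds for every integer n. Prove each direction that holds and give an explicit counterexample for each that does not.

(⟹) Suppose n ≡ 46 (mod 55); write n = 55j + 46. Since 5 ∣ 55, reducing mod 5 gives n ≡ 46 ≡ 1 (mod 5); since 11 ∣ 55, reducing mod 11 gives n ≡ 46 ≡ 2 (mod 11).

(⟸) Conversely, if n ≡ 1 (mod 5) and n ≡ 2 (mod 11), then by the Chinese remainder theorem n ≡ 46 (mod 55). This is exactly n ≡ 46 (mod 55).

Equivalent; both directions hold.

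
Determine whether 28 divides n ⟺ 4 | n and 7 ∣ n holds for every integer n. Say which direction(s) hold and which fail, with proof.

(⟸) Suppose 4 ∣ n and 7 ∣ n. Any common multiple of 4 and 7 is a multiple of their lcm; here gcd(4, 7) = 1, so lcm(4, 7) = 4·7 = 28, so 28 ∣ n.

(⟹) If 28 ∣ n, write n = 28q. Since 28 = 7·4, n = 4·(7q), so 4 ∣ n; and since 28 = 4·7, n = 7·(4q), so 7 ∣ n.

Both directions hold.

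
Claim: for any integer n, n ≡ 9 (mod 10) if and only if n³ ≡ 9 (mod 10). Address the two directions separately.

Equivalent; both directions hold.

(⇒) Suppose n ≡ 9 (mod 10). Write n = 10j + 9. Then (10j + 9)³ = 1000j³ + 2700j² + 2430j + 729 = 10(100j³ + 270j² + 243j + 72) + 9, so n³ ≡ 9 (mod 10).

(⇐) For the converse, argue contrapositively. If n ≢ 9 (mod 10), then n is congruent to one of 0, 1, 2, 3, 4, 5, 6, 7, 8 modulo 10, and these give n³ ≡ 0, 1, 8, 7, 4, 5, 6, 3, 2 respectively — never 9.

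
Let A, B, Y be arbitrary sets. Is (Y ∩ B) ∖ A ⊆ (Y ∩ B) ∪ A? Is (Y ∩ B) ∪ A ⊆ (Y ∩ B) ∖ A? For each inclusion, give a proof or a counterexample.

(⟹) Let x ∈ (Y ∩ B) ∖ A. Then x ∈ B ∩ Y and x ∉ A, from which x ∈ (Y ∩ B) ∪ A.

(⟸) This inclusion fails. Take A = {1}, B = ∅, Y = ∅; then 1 ∈ (Y ∩ B) ∪ A but 1 ∉ (Y ∩ B) ∖ A.

The sets are not equal: only the forward inclusion holds.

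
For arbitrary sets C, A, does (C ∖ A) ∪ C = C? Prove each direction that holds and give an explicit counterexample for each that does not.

Forward inclusion. Let x ∈ (C ∖ A) ∪ C. Then either x ∈ C and x ∉ A; or x ∈ C ∩ A. In each case x ∈ C, so (C ∖ A) ∪ C ⊆ C.

Reverse inclusion. Let x ∈ C. Then either x ∈ C and x ∉ A; or x ∈ C ∩ A. In each case x ∈ (C ∖ A) ∪ C, so C ⊆ (C ∖ A) ∪ C.

The two sets are equal.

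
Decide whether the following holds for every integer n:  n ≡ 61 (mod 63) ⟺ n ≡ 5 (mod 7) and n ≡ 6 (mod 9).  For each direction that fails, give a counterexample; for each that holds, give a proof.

Neither implication holds.

(⇒) This fails: n = 61 gives 61 ≡ 61 (mod 63) but 61 ≡ 7 (mod 9), so the conjunction on the right does not hold.

(⇐) This fails: n = 33 satisfies both congruences on the right (33 ≡ 5 mod 7 and 33 ≡ 6 mod 9) yet 33 ≡ 33 (mod 63), not 61.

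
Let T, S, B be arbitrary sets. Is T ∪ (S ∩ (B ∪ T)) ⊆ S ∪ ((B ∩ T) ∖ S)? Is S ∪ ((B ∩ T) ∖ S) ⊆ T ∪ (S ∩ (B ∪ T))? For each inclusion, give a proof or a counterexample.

(⊆) fails and (⊇) fails.

(⟹) This inclusion fails. Take T = {1}, S = ∅, B = ∅; then 1 ∈ T ∪ (S ∩ (B ∪ T)) but 1 ∉ S ∪ ((B ∩ T) ∖ S).

(⟸) This inclusion fails. Take T = ∅, S = {1}, B = ∅; then 1 ∈ S ∪ ((B ∩ T) ∖ S) but 1 ∉ T ∪ (S ∩ (B ∪ T)).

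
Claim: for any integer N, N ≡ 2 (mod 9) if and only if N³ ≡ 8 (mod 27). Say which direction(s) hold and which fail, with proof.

[⇒] Suppose N ≡ 2 (mod 9). Working modulo 27, N ∈ {2, 11, 20}; for each such r, r³ ≡ 8 (mod 27).

[⇐] Conversely, the residues r modulo 27 with r³ ≡ 8 (mod 27) are exactly {2, 11, 20}, and each is ≡ 2 (mod 9).

Both directions hold.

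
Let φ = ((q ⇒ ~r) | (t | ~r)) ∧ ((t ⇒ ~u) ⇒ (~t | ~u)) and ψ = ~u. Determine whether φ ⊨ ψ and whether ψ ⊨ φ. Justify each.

(⟹) This fails. Under u = T, r = F, t = F, q = F, the left side is true but the right side is false.

(⟸) This fails. Under u = F, r = T, t = F, q = T, the left side is false but the right side is true.

(⇒) fails and (⇐) fails.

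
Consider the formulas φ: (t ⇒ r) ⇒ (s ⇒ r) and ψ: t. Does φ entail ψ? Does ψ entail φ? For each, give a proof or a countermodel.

(→) This fails. Under r = F, t = F, s = F, the left side is true but the right side is false.

(←) Assume the antecedent. If r is true, (t ⇒ r) ⇒ (s ⇒ r) reduces to true regardless of the other variables. If r is false, the antecedent forces (r = F, t = T, s = F) or (r = F, t = T, s = T), and (t ⇒ r) ⇒ (s ⇒ r) holds there. Either way (t ⇒ r) ⇒ (s ⇒ r) holds.

The forward direction fails; the converse holds.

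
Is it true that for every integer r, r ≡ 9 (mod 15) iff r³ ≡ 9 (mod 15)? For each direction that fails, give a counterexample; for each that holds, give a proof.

Equivalent; both directions hold.

[⇐] Suppose r³ ≡ 9 (mod 15). The only residue r in {0, …, 14} with r³ ≡ 9 (mod 15) is r = 9, so r ≡ 9 (mod 15).

[⇒] Suppose r ≡ 9 (mod 15). Write r = 15j + 9. Then (15j + 9)³ = 3375j³ + 6075j² + 3645j + 729 = 15(225j³ + 405j² + 243j + 48) + 9, so r³ ≡ 9 (mod 15).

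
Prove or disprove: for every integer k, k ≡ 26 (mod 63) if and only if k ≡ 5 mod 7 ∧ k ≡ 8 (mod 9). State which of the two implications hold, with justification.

(⟹) Suppose k ≡ 26 (mod 63); write k = 63j + 26. Since 7 ∣ 63, reducing mod 7 gives k ≡ 26 ≡ 5 (mod 7); since 9 ∣ 63, reducing mod 9 gives k ≡ 26 ≡ 8 (mod 9).

(⟸) Conversely, if k ≡ 5 (mod 7) and k ≡ 8 (mod 9), then by the Chinese remainder theorem k ≡ 26 (mod 63). This is exactly k ≡ 26 (mod 63).

Equivalent; both directions hold.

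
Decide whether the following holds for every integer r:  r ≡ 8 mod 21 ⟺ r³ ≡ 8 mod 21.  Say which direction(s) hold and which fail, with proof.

(⇒) Suppose r ≡ 8 mod 21. Write r = 21j + 8. Then (21j + 8)³ = 9261j³ + 10584j² + 4032j + 512 = 21(441j³ + 504j² + 192j + 24) + 8, so r³ ≡ 8 (mod 21).

(⇐) This fails: take r = 2. Then 2³ = 8 ≡ 8 (mod 21), yet 2 ≡ 2 (mod 21), not 8.

The forward direction holds; the converse fails.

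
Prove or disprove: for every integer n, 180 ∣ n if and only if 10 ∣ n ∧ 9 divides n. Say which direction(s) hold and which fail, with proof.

[⇒] If 180 ∣ n, write n = 180q. Since 180 = 18·10, n = 10·(18q), so 10 ∣ n; and since 180 = 20·9, n = 9·(20q), so 9 ∣ n.

[⇐] This fails: take n = 90. Both 10 ∣ 90 and 9 ∣ 90, yet 90 is not a multiple of 180 (since 90 = 0·180 + 90), so 180 ∤ 90.

(⇒) holds; (⇐) fails.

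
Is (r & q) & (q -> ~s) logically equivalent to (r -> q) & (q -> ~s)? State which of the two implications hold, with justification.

Only the forward implication holds.

Forward direction. Assume the antecedent. If r is true, the antecedent forces (r = T, s = F, q = T), and (r -> q) & (q -> ~s) holds there. If r is false, the antecedent cannot hold. Either way (r -> q) & (q -> ~s) holds.

Converse. This fails. Under r = F, s = F, q = F, the left side is false but the right side is true.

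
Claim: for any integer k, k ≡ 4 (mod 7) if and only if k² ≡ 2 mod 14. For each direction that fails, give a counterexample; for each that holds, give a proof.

[⇒] This fails: take k = 11. Then 11 ≡ 4 (mod 7), but 11² = 121 ≡ 9 (mod 14), not 2.

[⇐] This fails: take k = 10. Then 10² = 100 ≡ 2 (mod 14), yet 10 ≡ 3 (mod 7), not 4.

(⇒) fails and (⇐) fails.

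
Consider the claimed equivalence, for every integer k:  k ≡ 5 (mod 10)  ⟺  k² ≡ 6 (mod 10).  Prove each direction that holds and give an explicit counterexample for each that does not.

Neither implication holds.

[⇒] This fails: take k = 5. Then 5 ≡ 5 (mod 10), but 5² = 25 ≡ 5 (mod 10), not 6.

[⇐] This fails: take k = 4. Then 4² = 16 ≡ 6 (mod 10), yet 4 ≡ 4 (mod 10), not 5.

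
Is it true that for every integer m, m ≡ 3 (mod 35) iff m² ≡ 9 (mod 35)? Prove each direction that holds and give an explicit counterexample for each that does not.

[⇐] This fails: take m = 17. Then 17² = 289 ≡ 9 (mod 35), yet 17 ≡ 17 (mod 35), not 3.

[⇒] Suppose m ≡ 3 (mod 35). Write m = 35j + 3. Then (35j + 3)² = 1225j² + 210j + 9 = 35(35j² + 6j) + 9, so m² ≡ 9 (mod 35).

Not equivalent: only (⇒) holds.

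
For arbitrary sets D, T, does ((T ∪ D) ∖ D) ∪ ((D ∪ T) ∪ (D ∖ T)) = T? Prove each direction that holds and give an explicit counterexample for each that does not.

(⊆) fails; (⊇) holds.

Forward inclusion. This inclusion fails. Take D = {1}, T = ∅; then 1 ∈ ((T ∪ D) ∖ D) ∪ ((D ∪ T) ∪ (D ∖ T)) but 1 ∉ T.

Reverse inclusion. Let x ∈ T. Then either x ∈ T and x ∉ D; or x ∈ D ∩ T. In each case x ∈ ((T ∪ D) ∖ D) ∪ ((D ∪ T) ∪ (D ∖ T)), so T ⊆ ((T ∪ D) ∖ D) ∪ ((D ∪ T) ∪ (D ∖ T)).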